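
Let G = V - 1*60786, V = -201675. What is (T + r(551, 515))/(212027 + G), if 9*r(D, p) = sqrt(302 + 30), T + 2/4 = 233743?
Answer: -467485/100868 - sqrt(83)/226953 ≈ -4.6347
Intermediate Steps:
T = 467485/2 (T = -1/2 + 233743 = 467485/2 ≈ 2.3374e+5)
G = -262461 (G = -201675 - 1*60786 = -201675 - 60786 = -262461)
r(D, p) = 2*sqrt(83)/9 (r(D, p) = sqrt(302 + 30)/9 = sqrt(332)/9 = (2*sqrt(83))/9 = 2*sqrt(83)/9)
(T + r(551, 515))/(212027 + G) = (467485/2 + 2*sqrt(83)/9)/(212027 - 262461) = (467485/2 + 2*sqrt(83)/9)/(-50434) = (467485/2 + 2*sqrt(83)/9)*(-1/50434) = -467485/100868 - sqrt(83)/226953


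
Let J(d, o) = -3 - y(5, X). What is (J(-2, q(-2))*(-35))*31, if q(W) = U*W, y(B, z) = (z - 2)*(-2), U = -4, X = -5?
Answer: 18445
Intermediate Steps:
y(B, z) = 4 - 2*z (y(B, z) = (-2 + z)*(-2) = 4 - 2*z)
q(W) = -4*W
J(d, o) = -17 (J(d, o) = -3 - (4 - 2*(-5)) = -3 - (4 + 10) = -3 - 1*14 = -3 - 14 = -17)
(J(-2, q(-2))*(-35))*31 = -17*(-35)*31 = 595*31 = 18445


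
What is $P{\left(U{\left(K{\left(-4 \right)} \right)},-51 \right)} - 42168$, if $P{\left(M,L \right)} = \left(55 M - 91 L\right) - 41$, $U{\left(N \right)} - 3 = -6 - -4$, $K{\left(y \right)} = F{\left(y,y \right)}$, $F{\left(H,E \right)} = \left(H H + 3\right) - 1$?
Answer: $-37513$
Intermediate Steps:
$F{\left(H,E \right)} = 2 + H^{2}$ ($F{\left(H,E \right)} = \left(H^{2} + 3\right) - 1 = \left(3 + H^{2}\right) - 1 = 2 + H^{2}$)
$K{\left(y \right)} = 2 + y^{2}$
$U{\left(N \right)} = 1$ ($U{\left(N \right)} = 3 - 2 = 1$)
$P{\left(M,L \right)} = -41 - 91 L + 55 M$ ($P{\left(M,L \right)} = \left(- 91 L + 55 M\right) - 41 = -41 - 91 L + 55 M$)
$P{\left(U{\left(K{\left(-4 \right)} \right)},-51 \right)} - 42168 = \left(-41 - -4641 + 55 \cdot 1\right) - 42168 = \left(-41 + 4641 + 55\right) - 42168 = 4655 - 42168 = -37513$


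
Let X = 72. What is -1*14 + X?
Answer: 58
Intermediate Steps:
-1*14 + X = -1*14 + 72 = -14 + 72 = 58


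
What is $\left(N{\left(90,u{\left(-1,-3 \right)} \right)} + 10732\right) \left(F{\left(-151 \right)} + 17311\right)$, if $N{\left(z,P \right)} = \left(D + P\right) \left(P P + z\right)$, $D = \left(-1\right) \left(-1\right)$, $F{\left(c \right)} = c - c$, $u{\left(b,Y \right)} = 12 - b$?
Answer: $248551338$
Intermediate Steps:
$F{\left(c \right)} = 0$
$D = 1$
$N{\left(z,P \right)} = \left(1 + P\right) \left(z + P^{2}\right)$ ($N{\left(z,P \right)} = \left(1 + P\right) \left(P P + z\right) = \left(1 + P\right) \left(P^{2} + z\right) = \left(1 + P\right) \left(z + P^{2}\right)$)
$\left(N{\left(90,u{\left(-1,-3 \right)} \right)} + 10732\right) \left(F{\left(-151 \right)} + 17311\right) = \left(\left(90 + \left(12 - -1\right)^{2} + \left(12 - -1\right)^{3} + \left(12 - -1\right) 90\right) + 10732\right) \left(0 + 17311\right) = \left(\left(90 + \left(12 + 1\right)^{2} + \left(12 + 1\right)^{3} + \left(12 + 1\right) 90\right) + 10732\right) 17311 = \left(\left(90 + 13^{2} + 13^{3} + 13 \cdot 90\right) + 10732\right) 17311 = \left(\left(90 + 169 + 2197 + 1170\right) + 10732\right) 17311 = \left(3626 + 10732\right) 17311 = 14358 \cdot 17311 = 248551338$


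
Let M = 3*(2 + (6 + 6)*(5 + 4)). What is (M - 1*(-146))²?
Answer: 226576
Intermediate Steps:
M = 330 (M = 3*(2 + 12*9) = 3*(2 + 108) = 3*110 = 330)
(M - 1*(-146))² = (330 - 1*(-146))² = (330 + 146)² = 476² = 226576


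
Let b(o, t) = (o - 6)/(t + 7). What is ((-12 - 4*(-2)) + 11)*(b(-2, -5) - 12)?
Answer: -112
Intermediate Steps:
b(o, t) = (-6 + o)/(7 + t)
((-12 - 4*(-2)) + 11)*(b(-2, -5) - 12) = ((-12 - 4*(-2)) + 11)*((-6 - 2)/(7 - 5) - 12) = ((-12 + 8) + 11)*(-8/2 - 12) = (-4 + 11)*((½)*(-8) - 12) = 7*(-4 - 12) = 7*(-16) = -112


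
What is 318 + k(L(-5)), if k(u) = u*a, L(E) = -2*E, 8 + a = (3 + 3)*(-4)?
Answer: -2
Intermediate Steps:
a = -32 (a = -8 + (3 + 3)*(-4) = -8 + 6*(-4) = -8 - 24 = -32)
k(u) = -32*u (k(u) = u*(-32) = -32*u)
318 + k(L(-5)) = 318 - (-64)*(-5) = 318 - 32*10 = 318 - 320 = -2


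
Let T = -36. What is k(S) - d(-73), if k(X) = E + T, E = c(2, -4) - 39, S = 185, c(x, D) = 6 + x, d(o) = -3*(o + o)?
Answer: -505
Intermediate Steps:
d(o) = -6*o
E = -31 (E = (6 + 2) - 39 = 8 - 39 = -31)
k(X) = -67 (k(X) = -31 - 36 = -67)
k(S) - d(-73) = -67 - (-6)*(-73) = -67 - 1*438 = -67 - 438 = -505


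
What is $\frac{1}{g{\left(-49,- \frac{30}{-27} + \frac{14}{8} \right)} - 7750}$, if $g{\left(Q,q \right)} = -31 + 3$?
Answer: $- \frac{1}{7778} \approx -0.00012857$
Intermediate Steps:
$g{\left(Q,q \right)} = -28$
$\frac{1}{g{\left(-49,- \frac{30}{-27} + \frac{14}{8} \right)} - 7750} = \frac{1}{-28 - 7750} = \frac{1}{-7778} = - \frac{1}{7778}$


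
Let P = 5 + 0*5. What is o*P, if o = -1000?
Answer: -5000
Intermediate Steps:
P = 5 (P = 5 + 0 = 5)
o*P = -1000*5 = -5000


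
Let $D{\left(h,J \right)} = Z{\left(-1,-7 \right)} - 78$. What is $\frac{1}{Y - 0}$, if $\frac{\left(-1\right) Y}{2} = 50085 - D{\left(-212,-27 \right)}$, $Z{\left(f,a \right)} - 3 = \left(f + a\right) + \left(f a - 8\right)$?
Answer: $- \frac{1}{100338} \approx -9.9663 \cdot 10^{-6}$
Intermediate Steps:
$Z{\left(f,a \right)} = -5 + a + f + a f$ ($Z{\left(f,a \right)} = 3 + \left(\left(f + a\right) + \left(f a - 8\right)\right) = 3 + \left(\left(a + f\right) + \left(a f - 8\right)\right) = 3 + \left(\left(a + f\right) + \left(-8 + a f\right)\right) = 3 + \left(-8 + a + f + a f\right) = -5 + a + f + a f$)
$D{\left(h,J \right)} = -84$ ($D{\left(h,J \right)} = \left(-5 - 7 - 1 - -7\right) - 78 = \left(-5 - 7 - 1 + 7\right) - 78 = -6 - 78 = -84$)
$Y = -100338$ ($Y = - 2 \left(50085 - -84\right) = - 2 \left(50085 + 84\right) = \left(-2\right) 50169 = -100338$)
$\frac{1}{Y - 0} = \frac{1}{-100338 - 0} = \frac{1}{-100338 + 0} = \frac{1}{-100338} = - \frac{1}{100338}$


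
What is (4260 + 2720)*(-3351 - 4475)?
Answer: -54625480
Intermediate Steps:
(4260 + 2720)*(-3351 - 4475) = 6980*(-7826) = -54625480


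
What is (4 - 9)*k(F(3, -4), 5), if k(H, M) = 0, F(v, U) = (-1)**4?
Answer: 0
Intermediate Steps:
F(v, U) = 1
(4 - 9)*k(F(3, -4), 5) = (4 - 9)*0 = -5*0 = 0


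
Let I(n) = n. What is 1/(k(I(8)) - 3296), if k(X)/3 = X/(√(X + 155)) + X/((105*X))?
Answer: -219374365/723051404001 - 9800*√163/723051404001 ≈ -0.00030357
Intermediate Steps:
k(X) = 1/35 + 3*X/√(155 + X) (k(X) = 3*(X/(√(X + 155)) + X/((105*X))) = 3*(X/(√(155 + X)) + X*(1/(105*X))) = 3*(X/√(155 + X) + 1/105) = 3*(1/105 + X/√(155 + X)) = 1/35 + 3*X/√(155 + X))
1/(k(I(8)) - 3296) = 1/((1/35 + 3*8/√(155 + 8)) - 3296) = 1/((1/35 + 3*8/√163) - 3296) = 1/((1/35 + 3*8*(√163/163)) - 3296) = 1/((1/35 + 24*√163/163) - 3296) = 1/(-115359/35 + 24*√163/163)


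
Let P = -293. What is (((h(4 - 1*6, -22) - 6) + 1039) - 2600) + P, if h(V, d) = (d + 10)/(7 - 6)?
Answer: -1872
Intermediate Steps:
h(V, d) = 10 + d (h(V, d) = (10 + d)/1 = (10 + d)*1 = 10 + d)
(((h(4 - 1*6, -22) - 6) + 1039) - 2600) + P = ((((10 - 22) - 6) + 1039) - 2600) - 293 = (((-12 - 6) + 1039) - 2600) - 293 = ((-18 + 1039) - 2600) - 293 = (1021 - 2600) - 293 = -1579 - 293 = -1872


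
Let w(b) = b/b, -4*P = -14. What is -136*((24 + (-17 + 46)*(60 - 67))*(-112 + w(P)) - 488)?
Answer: -2635816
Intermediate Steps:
P = 7/2 (P = -¼*(-14) = 7/2 ≈ 3.5000)
w(b) = 1
-136*((24 + (-17 + 46)*(60 - 67))*(-112 + w(P)) - 488) = -136*((24 + (-17 + 46)*(60 - 67))*(-112 + 1) - 488) = -136*((24 + 29*(-7))*(-111) - 488) = -136*((24 - 203)*(-111) - 488) = -136*(-179*(-111) - 488) = -136*(19869 - 488) = -136*19381 = -2635816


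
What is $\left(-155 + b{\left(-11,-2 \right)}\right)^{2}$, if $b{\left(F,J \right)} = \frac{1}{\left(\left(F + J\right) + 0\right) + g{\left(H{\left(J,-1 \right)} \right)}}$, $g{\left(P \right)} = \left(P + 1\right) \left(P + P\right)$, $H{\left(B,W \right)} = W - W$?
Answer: $\frac{4064256}{169} \approx 24049.0$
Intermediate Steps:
$H{\left(B,W \right)} = 0$
$g{\left(P \right)} = 2 P \left(1 + P\right)$ ($g{\left(P \right)} = \left(1 + P\right) 2 P = 2 P \left(1 + P\right)$)
$b{\left(F,J \right)} = \frac{1}{F + J}$ ($b{\left(F,J \right)} = \frac{1}{\left(\left(F + J\right) + 0\right) + 2 \cdot 0 \left(1 + 0\right)} = \frac{1}{\left(F + J\right) + 2 \cdot 0 \cdot 1} = \frac{1}{\left(F + J\right) + 0} = \frac{1}{F + J}$)
$\left(-155 + b{\left(-11,-2 \right)}\right)^{2} = \left(-155 + \frac{1}{-11 - 2}\right)^{2} = \left(-155 + \frac{1}{-13}\right)^{2} = \left(-155 - \frac{1}{13}\right)^{2} = \left(- \frac{2016}{13}\right)^{2} = \frac{4064256}{169}$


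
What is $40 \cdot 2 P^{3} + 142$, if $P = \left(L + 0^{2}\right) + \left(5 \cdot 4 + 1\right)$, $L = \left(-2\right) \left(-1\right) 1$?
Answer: $973502$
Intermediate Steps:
$L = 2$ ($L = 2 \cdot 1 = 2$)
$P = 23$ ($P = \left(2 + 0^{2}\right) + \left(5 \cdot 4 + 1\right) = \left(2 + 0\right) + \left(20 + 1\right) = 2 + 21 = 23$)
$40 \cdot 2 P^{3} + 142 = 40 \cdot 2 \cdot 23^{3} + 142 = 80 \cdot 12167 + 142 = 973360 + 142 = 973502$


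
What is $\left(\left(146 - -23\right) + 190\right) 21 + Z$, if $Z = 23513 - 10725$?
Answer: $20327$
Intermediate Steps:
$Z = 12788$
$\left(\left(146 - -23\right) + 190\right) 21 + Z = \left(\left(146 - -23\right) + 190\right) 21 + 12788 = \left(\left(146 + 23\right) + 190\right) 21 + 12788 = \left(169 + 190\right) 21 + 12788 = 359 \cdot 21 + 12788 = 7539 + 12788 = 20327$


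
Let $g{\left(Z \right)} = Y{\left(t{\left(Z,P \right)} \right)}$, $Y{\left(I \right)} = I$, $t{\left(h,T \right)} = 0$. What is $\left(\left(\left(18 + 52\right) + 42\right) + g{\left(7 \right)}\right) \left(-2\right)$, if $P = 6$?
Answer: $-224$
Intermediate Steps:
$g{\left(Z \right)} = 0$
$\left(\left(\left(18 + 52\right) + 42\right) + g{\left(7 \right)}\right) \left(-2\right) = \left(\left(\left(18 + 52\right) + 42\right) + 0\right) \left(-2\right) = \left(\left(70 + 42\right) + 0\right) \left(-2\right) = \left(112 + 0\right) \left(-2\right) = 112 \left(-2\right) = -224$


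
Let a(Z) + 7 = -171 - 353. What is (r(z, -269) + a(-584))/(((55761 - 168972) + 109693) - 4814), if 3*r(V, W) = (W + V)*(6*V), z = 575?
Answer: -351369/8332 ≈ -42.171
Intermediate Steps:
r(V, W) = 2*V*(V + W) (r(V, W) = ((W + V)*(6*V))/3 = ((V + W)*(6*V))/3 = (6*V*(V + W))/3 = 2*V*(V + W))
a(Z) = -531 (a(Z) = -7 + (-171 - 353) = -7 - 524 = -531)
(r(z, -269) + a(-584))/(((55761 - 168972) + 109693) - 4814) = (2*575*(575 - 269) - 531)/(((55761 - 168972) + 109693) - 4814) = (2*575*306 - 531)/((-113211 + 109693) - 4814) = (351900 - 531)/(-3518 - 4814) = 351369/(-8332) = 351369*(-1/8332) = -351369/8332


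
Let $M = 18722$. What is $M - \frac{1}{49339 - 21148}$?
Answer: $\frac{527791901}{28191} \approx 18722.0$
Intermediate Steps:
$M - \frac{1}{49339 - 21148} = 18722 - \frac{1}{49339 - 21148} = 18722 - \frac{1}{28191} = \frac{527791901}{28191}$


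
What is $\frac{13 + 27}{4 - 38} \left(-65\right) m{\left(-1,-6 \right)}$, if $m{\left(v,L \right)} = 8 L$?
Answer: $- \frac{62400}{17} \approx -3670.6$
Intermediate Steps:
$\frac{13 + 27}{4 - 38} \left(-65\right) m{\left(-1,-6 \right)} = \frac{13 + 27}{4 - 38} \left(-65\right) 8 \left(-6\right) = \frac{40}{-34} \left(-65\right) \left(-48\right) = 40 \left(- \frac{1}{34}\right) \left(-65\right) \left(-48\right) = \left(- \frac{20}{17}\right) \left(-65\right) \left(-48\right) = \frac{1300}{17} \left(-48\right) = - \frac{62400}{17}$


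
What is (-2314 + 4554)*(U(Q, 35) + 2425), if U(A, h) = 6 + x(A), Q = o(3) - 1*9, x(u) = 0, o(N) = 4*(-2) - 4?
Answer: 5445440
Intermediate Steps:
o(N) = -12 (o(N) = -8 - 4 = -12)
Q = -21 (Q = -12 - 1*9 = -12 - 9 = -21)
U(A, h) = 6 (U(A, h) = 6 + 0 = 6)
(-2314 + 4554)*(U(Q, 35) + 2425) = (-2314 + 4554)*(6 + 2425) = 2240*2431 = 5445440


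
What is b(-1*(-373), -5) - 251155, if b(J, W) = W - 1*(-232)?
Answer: -250928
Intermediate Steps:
b(J, W) = 232 + W (b(J, W) = W + 232 = 232 + W)
b(-1*(-373), -5) - 251155 = (232 - 5) - 251155 = 227 - 251155 = -250928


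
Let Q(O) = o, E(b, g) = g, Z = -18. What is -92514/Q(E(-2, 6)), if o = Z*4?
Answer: 15419/12 ≈ 1284.9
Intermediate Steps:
o = -72 (o = -18*4 = -72)
Q(O) = -72
-92514/Q(E(-2, 6)) = -92514/(-72) = -92514*(-1/72) = 15419/12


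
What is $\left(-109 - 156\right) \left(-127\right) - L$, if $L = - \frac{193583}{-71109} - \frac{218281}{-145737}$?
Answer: $\frac{4305310828615}{127940893} \approx 33651.0$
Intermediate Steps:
$L = \frac{539925300}{127940893}$ ($L = \left(-193583\right) \left(- \frac{1}{71109}\right) - - \frac{218281}{145737} = \frac{193583}{71109} + \frac{218281}{145737} = \frac{539925300}{127940893} \approx 4.2201$)
$\left(-109 - 156\right) \left(-127\right) - L = \left(-109 - 156\right) \left(-127\right) - \frac{539925300}{127940893} = \left(-265\right) \left(-127\right) - \frac{539925300}{127940893} = 33655 - \frac{539925300}{127940893} = \frac{4305310828615}{127940893}$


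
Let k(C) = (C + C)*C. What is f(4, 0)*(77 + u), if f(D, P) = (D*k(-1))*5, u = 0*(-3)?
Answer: 3080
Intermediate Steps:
u = 0
k(C) = 2*C**2 (k(C) = (2*C)*C = 2*C**2)
f(D, P) = 10*D (f(D, P) = (D*(2*(-1)**2))*5 = (D*(2*1))*5 = (D*2)*5 = (2*D)*5 = 10*D)
f(4, 0)*(77 + u) = (10*4)*(77 + 0) = 40*77 = 3080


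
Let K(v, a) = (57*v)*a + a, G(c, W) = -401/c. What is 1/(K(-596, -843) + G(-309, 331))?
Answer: 309/8849004278 ≈ 3.4919e-8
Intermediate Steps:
K(v, a) = a + 57*a*v (K(v, a) = 57*a*v + a = a + 57*a*v)
1/(K(-596, -843) + G(-309, 331)) = 1/(-843*(1 + 57*(-596)) - 401/(-309)) = 1/(-843*(1 - 33972) - 401*(-1/309)) = 1/(-843*(-33971) + 401/309) = 1/(28637553 + 401/309) = 1/(8849004278/309) = 309/8849004278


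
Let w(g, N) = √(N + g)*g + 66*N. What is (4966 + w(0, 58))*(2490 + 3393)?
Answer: 51735102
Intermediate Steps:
w(g, N) = 66*N + g*√(N + g) (w(g, N) = g*√(N + g) + 66*N = 66*N + g*√(N + g))
(4966 + w(0, 58))*(2490 + 3393) = (4966 + (66*58 + 0*√(58 + 0)))*(2490 + 3393) = (4966 + (3828 + 0*√58))*5883 = (4966 + (3828 + 0))*5883 = (4966 + 3828)*5883 = 8794*5883 = 51735102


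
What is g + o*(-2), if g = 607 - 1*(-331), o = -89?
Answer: 1116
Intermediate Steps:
g = 938 (g = 607 + 331 = 938)
g + o*(-2) = 938 - 89*(-2) = 938 + 178 = 1116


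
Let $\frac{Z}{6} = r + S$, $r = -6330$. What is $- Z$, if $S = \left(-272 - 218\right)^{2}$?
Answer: $-1402620$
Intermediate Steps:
$S = 240100$ ($S = \left(-490\right)^{2} = 240100$)
$Z = 1402620$ ($Z = 6 \left(-6330 + 240100\right) = 6 \cdot 233770 = 1402620$)
$- Z = \left(-1\right) 1402620 = -1402620$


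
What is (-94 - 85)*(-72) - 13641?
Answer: -753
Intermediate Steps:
(-94 - 85)*(-72) - 13641 = -179*(-72) - 13641 = 12888 - 13641 = -753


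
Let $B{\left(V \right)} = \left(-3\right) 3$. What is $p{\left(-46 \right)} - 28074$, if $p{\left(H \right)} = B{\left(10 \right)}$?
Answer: $-28083$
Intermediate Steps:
$B{\left(V \right)} = -9$
$p{\left(H \right)} = -9$
$p{\left(-46 \right)} - 28074 = -9 - 28074 = -28083$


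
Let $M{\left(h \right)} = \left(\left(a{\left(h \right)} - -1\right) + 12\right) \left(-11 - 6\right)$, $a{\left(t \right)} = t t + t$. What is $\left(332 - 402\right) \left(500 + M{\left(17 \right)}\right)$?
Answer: $344610$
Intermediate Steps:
$a{\left(t \right)} = t + t^{2}$ ($a{\left(t \right)} = t^{2} + t = t + t^{2}$)
$M{\left(h \right)} = -221 - 17 h \left(1 + h\right)$ ($M{\left(h \right)} = \left(\left(h \left(1 + h\right) - -1\right) + 12\right) \left(-11 - 6\right) = \left(\left(h \left(1 + h\right) + 1\right) + 12\right) \left(-17\right) = \left(\left(1 + h \left(1 + h\right)\right) + 12\right) \left(-17\right) = \left(13 + h \left(1 + h\right)\right) \left(-17\right) = -221 - 17 h \left(1 + h\right)$)
$\left(332 - 402\right) \left(500 + M{\left(17 \right)}\right) = \left(332 - 402\right) \left(500 - \left(221 + 289 \left(1 + 17\right)\right)\right) = - 70 \left(500 - \left(221 + 289 \cdot 18\right)\right) = - 70 \left(500 - 5423\right) = \left(-70\right) \left(-4923\right) = 344610$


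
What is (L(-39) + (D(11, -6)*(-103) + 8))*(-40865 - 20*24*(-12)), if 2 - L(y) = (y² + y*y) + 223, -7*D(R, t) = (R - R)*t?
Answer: 114266775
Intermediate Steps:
D(R, t) = 0 (D(R, t) = -(R - R)*t/7 = -0*t = -⅐*0 = 0)
L(y) = -221 - 2*y² (L(y) = 2 - ((y² + y*y) + 223) = 2 - ((y² + y²) + 223) = 2 - (2*y² + 223) = 2 - (223 + 2*y²) = 2 + (-223 - 2*y²) = -221 - 2*y²)
(L(-39) + (D(11, -6)*(-103) + 8))*(-40865 - 20*24*(-12)) = ((-221 - 2*(-39)²) + (0*(-103) + 8))*(-40865 - 20*24*(-12)) = ((-221 - 2*1521) + (0 + 8))*(-40865 - 480*(-12)) = ((-221 - 3042) + 8)*(-40865 + 5760) = (-3263 + 8)*(-35105) = -3255*(-35105) = 114266775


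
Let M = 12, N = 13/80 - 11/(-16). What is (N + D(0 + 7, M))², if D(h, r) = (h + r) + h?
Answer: 288369/400 ≈ 720.92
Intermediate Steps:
N = 17/20 (N = 13*(1/80) - 11*(-1/16) = 13/80 + 11/16 = 17/20 ≈ 0.85000)
D(h, r) = r + 2*h
(N + D(0 + 7, M))² = (17/20 + (12 + 2*(0 + 7)))² = (17/20 + (12 + 2*7))² = (17/20 + (12 + 14))² = (17/20 + 26)² = (537/20)² = 288369/400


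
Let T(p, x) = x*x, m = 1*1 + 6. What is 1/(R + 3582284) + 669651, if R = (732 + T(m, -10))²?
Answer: 2862428556709/4274508 ≈ 6.6965e+5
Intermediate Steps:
m = 7 (m = 1 + 6 = 7)
T(p, x) = x²
R = 692224 (R = (732 + (-10)²)² = (732 + 100)² = 832² = 692224)
1/(R + 3582284) + 669651 = 1/(692224 + 3582284) + 669651 = 1/4274508 + 669651 = 2862428556709/4274508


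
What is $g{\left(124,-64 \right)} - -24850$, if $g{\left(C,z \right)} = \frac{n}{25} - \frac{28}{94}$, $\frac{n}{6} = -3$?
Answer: $\frac{29197554}{1175} \approx 24849.0$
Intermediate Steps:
$n = -18$ ($n = 6 \left(-3\right) = -18$)
$g{\left(C,z \right)} = - \frac{1196}{1175}$ ($g{\left(C,z \right)} = - \frac{18}{25} - \frac{28}{94} = \left(-18\right) \frac{1}{25} - \frac{14}{47} = - \frac{18}{25} - \frac{14}{47} = - \frac{1196}{1175}$)
$g{\left(124,-64 \right)} - -24850 = - \frac{1196}{1175} - -24850 = - \frac{1196}{1175} + 24850 = \frac{29197554}{1175}$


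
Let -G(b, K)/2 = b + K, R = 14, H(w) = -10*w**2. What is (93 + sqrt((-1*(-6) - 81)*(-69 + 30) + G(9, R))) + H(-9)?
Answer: -717 + sqrt(2879) ≈ -663.34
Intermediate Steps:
G(b, K) = -2*K - 2*b (G(b, K) = -2*(b + K) = -2*(K + b) = -2*K - 2*b)
(93 + sqrt((-1*(-6) - 81)*(-69 + 30) + G(9, R))) + H(-9) = (93 + sqrt((-1*(-6) - 81)*(-69 + 30) + (-2*14 - 2*9))) - 10*(-9)**2 = (93 + sqrt((6 - 81)*(-39) + (-28 - 18))) - 10*81 = (93 + sqrt(-75*(-39) - 46)) - 810 = (93 + sqrt(2925 - 46)) - 810 = (93 + sqrt(2879)) - 810 = -717 + sqrt(2879)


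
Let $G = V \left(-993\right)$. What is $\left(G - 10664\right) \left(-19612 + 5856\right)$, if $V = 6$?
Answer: $228652232$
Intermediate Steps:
$G = -5958$ ($G = 6 \left(-993\right) = -5958$)
$\left(G - 10664\right) \left(-19612 + 5856\right) = \left(-5958 - 10664\right) \left(-19612 + 5856\right) = \left(-16622\right) \left(-13756\right) = 228652232$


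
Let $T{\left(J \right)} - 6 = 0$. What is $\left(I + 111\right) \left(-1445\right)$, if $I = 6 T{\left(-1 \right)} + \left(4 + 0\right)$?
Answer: $-218195$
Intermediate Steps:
$T{\left(J \right)} = 6$ ($T{\left(J \right)} = 6 + 0 = 6$)
$I = 40$ ($I = 6 \cdot 6 + \left(4 + 0\right) = 36 + 4 = 40$)
$\left(I + 111\right) \left(-1445\right) = \left(40 + 111\right) \left(-1445\right) = 151 \left(-1445\right) = -218195$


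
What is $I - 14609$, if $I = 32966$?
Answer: $18357$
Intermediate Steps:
$I - 14609 = 32966 - 14609 = 18357$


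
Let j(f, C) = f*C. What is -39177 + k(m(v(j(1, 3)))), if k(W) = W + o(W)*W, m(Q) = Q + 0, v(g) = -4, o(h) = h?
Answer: -39165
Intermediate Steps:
j(f, C) = C*f
m(Q) = Q
k(W) = W + W² (k(W) = W + W*W = W + W²)
-39177 + k(m(v(j(1, 3)))) = -39177 - 4*(1 - 4) = -39177 - 4*(-3) = -39177 + 12 = -39165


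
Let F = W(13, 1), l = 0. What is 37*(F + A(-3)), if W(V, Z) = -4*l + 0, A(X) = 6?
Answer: 222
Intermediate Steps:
W(V, Z) = 0 (W(V, Z) = -4*0 + 0 = 0 + 0 = 0)
F = 0
37*(F + A(-3)) = 37*(0 + 6) = 37*6 = 222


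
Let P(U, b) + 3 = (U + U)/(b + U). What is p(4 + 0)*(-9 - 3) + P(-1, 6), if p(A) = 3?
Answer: -197/5 ≈ -39.400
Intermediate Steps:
P(U, b) = -3 + 2*U/(U + b) (P(U, b) = -3 + (U + U)/(b + U) = -3 + (2*U)/(U + b) = -3 + 2*U/(U + b))
p(4 + 0)*(-9 - 3) + P(-1, 6) = 3*(-9 - 3) + (-1*(-1) - 3*6)/(-1 + 6) = 3*(-12) + (1 - 18)/5 = -36 + (⅕)*(-17) = -36 - 17/5 = -197/5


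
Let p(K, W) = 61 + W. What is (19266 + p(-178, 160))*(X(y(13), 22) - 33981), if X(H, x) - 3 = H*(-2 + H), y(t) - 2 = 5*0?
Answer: -662129286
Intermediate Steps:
y(t) = 2 (y(t) = 2 + 5*0 = 2 + 0 = 2)
X(H, x) = 3 + H*(-2 + H)
(19266 + p(-178, 160))*(X(y(13), 22) - 33981) = (19266 + (61 + 160))*((3 + 2² - 2*2) - 33981) = (19266 + 221)*((3 + 4 - 4) - 33981) = 19487*(3 - 33981) = 19487*(-33978) = -662129286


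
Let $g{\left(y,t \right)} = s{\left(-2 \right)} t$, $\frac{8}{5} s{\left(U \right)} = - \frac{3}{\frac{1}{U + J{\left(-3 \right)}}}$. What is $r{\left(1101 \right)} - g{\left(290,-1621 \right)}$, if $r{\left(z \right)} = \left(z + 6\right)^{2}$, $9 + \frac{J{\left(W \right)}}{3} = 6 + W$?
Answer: $\frac{2572473}{2} \approx 1.2862 \cdot 10^{6}$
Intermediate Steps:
$J{\left(W \right)} = -9 + 3 W$ ($J{\left(W \right)} = -27 + 3 \left(6 + W\right) = -27 + \left(18 + 3 W\right) = -9 + 3 W$)
$r{\left(z \right)} = \left(6 + z\right)^{2}$
$s{\left(U \right)} = \frac{135}{4} - \frac{15 U}{8}$ ($s{\left(U \right)} = \frac{5 \left(- \frac{3}{\frac{1}{U + \left(-9 + 3 \left(-3\right)\right)}}\right)}{8} = \frac{5 \left(- \frac{3}{\frac{1}{U - 18}}\right)}{8} = \frac{5 \left(- \frac{3}{\frac{1}{-18 + U}}\right)}{8} = \frac{5 \left(- 3 \left(-18 + U\right)\right)}{8} = \frac{5 \left(54 - 3 U\right)}{8} = \frac{135}{4} - \frac{15 U}{8}$)
$g{\left(y,t \right)} = \frac{75 t}{2}$ ($g{\left(y,t \right)} = \left(\frac{135}{4} - - \frac{15}{4}\right) t = \left(\frac{135}{4} + \frac{15}{4}\right) t = \frac{75 t}{2}$)
$r{\left(1101 \right)} - g{\left(290,-1621 \right)} = \left(6 + 1101\right)^{2} - \frac{75}{2} \left(-1621\right) = 1107^{2} - - \frac{121575}{2} = 1225449 + \frac{121575}{2} = \frac{2572473}{2}$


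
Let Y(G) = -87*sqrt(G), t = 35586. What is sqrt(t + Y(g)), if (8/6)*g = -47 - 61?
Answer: 3*sqrt(3954 - 87*I) ≈ 188.65 - 2.0752*I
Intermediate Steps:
g = -81 (g = 3*(-47 - 61)/4 = (3/4)*(-108) = -81)
sqrt(t + Y(g)) = sqrt(35586 - 783*I)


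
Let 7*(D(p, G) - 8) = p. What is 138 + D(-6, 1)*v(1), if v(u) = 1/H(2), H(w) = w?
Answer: 991/7 ≈ 141.57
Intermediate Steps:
D(p, G) = 8 + p/7
v(u) = ½ (v(u) = 1/2 = ½)
138 + D(-6, 1)*v(1) = 138 + (8 + (⅐)*(-6))*(½) = 138 + (8 - 6/7)*(½) = 138 + (50/7)*(½) = 138 + 25/7 = 991/7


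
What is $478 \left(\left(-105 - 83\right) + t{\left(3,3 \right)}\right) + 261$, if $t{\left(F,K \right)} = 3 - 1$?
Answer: $-88647$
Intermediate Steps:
$t{\left(F,K \right)} = 2$
$478 \left(\left(-105 - 83\right) + t{\left(3,3 \right)}\right) + 261 = 478 \left(\left(-105 - 83\right) + 2\right) + 261 = 478 \left(-188 + 2\right) + 261 = 478 \left(-186\right) + 261 = -88908 + 261 = -88647$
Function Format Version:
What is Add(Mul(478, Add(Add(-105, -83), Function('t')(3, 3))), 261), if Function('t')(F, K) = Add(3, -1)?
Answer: -88647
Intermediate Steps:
Function('t')(F, K) = 2
Add(Mul(478, Add(Add(-105, -83), Function('t')(3, 3))), 261) = Add(Mul(478, Add(Add(-105, -83), 2)), 261) = Add(Mul(478, Add(-188, 2)), 261) = Add(Mul(478, -186), 261) = Add(-88908, 261) = -88647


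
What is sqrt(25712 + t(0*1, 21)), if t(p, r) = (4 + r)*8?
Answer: 2*sqrt(6478) ≈ 160.97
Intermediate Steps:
t(p, r) = 32 + 8*r
sqrt(25712 + t(0*1, 21)) = sqrt(25712 + (32 + 8*21)) = sqrt(25712 + (32 + 168)) = sqrt(25712 + 200) = sqrt(25912) = 2*sqrt(6478)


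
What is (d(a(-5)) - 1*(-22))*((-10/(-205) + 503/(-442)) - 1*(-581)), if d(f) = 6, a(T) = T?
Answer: 147128002/9061 ≈ 16238.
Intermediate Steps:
(d(a(-5)) - 1*(-22))*((-10/(-205) + 503/(-442)) - 1*(-581)) = (6 - 1*(-22))*((-10/(-205) + 503/(-442)) - 1*(-581)) = (6 + 22)*((-10*(-1/205) + 503*(-1/442)) + 581) = 28*((2/41 - 503/442) + 581) = 28*(-19739/18122 + 581) = 28*(10509143/18122) = 147128002/9061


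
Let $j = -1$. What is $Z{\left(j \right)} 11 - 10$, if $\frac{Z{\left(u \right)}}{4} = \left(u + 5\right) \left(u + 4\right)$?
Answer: $518$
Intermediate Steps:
$Z{\left(u \right)} = 4 \left(4 + u\right) \left(5 + u\right)$ ($Z{\left(u \right)} = 4 \left(u + 5\right) \left(u + 4\right) = 4 \left(5 + u\right) \left(4 + u\right) = 4 \left(4 + u\right) \left(5 + u\right)$)
$Z{\left(j \right)} 11 - 10 = \left(80 + 4 \left(-1\right)^{2} + 36 \left(-1\right)\right) 11 - 10 = \left(80 + 4 \cdot 1 - 36\right) 11 - 10 = \left(80 + 4 - 36\right) 11 - 10 = 48 \cdot 11 - 10 = 528 - 10 = 518$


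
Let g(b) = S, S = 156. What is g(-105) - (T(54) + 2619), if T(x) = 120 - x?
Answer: -2529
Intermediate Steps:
g(b) = 156
g(-105) - (T(54) + 2619) = 156 - ((120 - 1*54) + 2619) = 156 - ((120 - 54) + 2619) = 156 - (66 + 2619) = 156 - 1*2685 = 156 - 2685 = -2529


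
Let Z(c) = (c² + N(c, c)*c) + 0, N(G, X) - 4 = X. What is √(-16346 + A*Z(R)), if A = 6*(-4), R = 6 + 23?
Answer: I*√59498 ≈ 243.92*I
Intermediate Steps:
N(G, X) = 4 + X
R = 29
A = -24
Z(c) = c² + c*(4 + c) (Z(c) = (c² + (4 + c)*c) + 0 = (c² + c*(4 + c)) + 0 = c² + c*(4 + c))
√(-16346 + A*Z(R)) = √(-16346 - 48*29*(2 + 29)) = √(-16346 - 48*29*31) = √(-16346 - 24*1798) = √(-16346 - 43152) = √(-59498) = I*√59498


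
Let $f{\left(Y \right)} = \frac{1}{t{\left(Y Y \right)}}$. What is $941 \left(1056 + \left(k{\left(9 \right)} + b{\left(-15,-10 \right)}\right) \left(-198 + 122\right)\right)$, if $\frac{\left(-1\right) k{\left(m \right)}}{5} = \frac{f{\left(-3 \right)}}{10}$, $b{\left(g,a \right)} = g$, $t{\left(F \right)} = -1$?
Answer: $2030678$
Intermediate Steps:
$f{\left(Y \right)} = -1$ ($f{\left(Y \right)} = \frac{1}{-1} = -1$)
$k{\left(m \right)} = \frac{1}{2}$ ($k{\left(m \right)} = - 5 \left(- \frac{1}{10}\right) = - 5 \left(\left(-1\right) \frac{1}{10}\right) = \left(-5\right) \left(- \frac{1}{10}\right) = \frac{1}{2}$)
$941 \left(1056 + \left(k{\left(9 \right)} + b{\left(-15,-10 \right)}\right) \left(-198 + 122\right)\right) = 941 \left(1056 + \left(\frac{1}{2} - 15\right) \left(-198 + 122\right)\right) = 941 \left(1056 - -1102\right) = 941 \left(1056 + 1102\right) = 941 \cdot 2158 = 2030678$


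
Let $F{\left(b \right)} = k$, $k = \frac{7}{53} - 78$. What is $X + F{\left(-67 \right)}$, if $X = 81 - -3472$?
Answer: $\frac{184182}{53} \approx 3475.1$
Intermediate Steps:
$X = 3553$ ($X = 81 + 3472 = 3553$)
$k = - \frac{4127}{53}$ ($k = 7 \cdot \frac{1}{53} - 78 = \frac{7}{53} - 78 = - \frac{4127}{53} \approx -77.868$)
$F{\left(b \right)} = - \frac{4127}{53}$
$X + F{\left(-67 \right)} = 3553 - \frac{4127}{53} = \frac{184182}{53}$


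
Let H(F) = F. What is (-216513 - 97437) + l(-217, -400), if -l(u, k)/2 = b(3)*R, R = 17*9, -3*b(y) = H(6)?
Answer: -313338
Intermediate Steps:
b(y) = -2 (b(y) = -1/3*6 = -2)
R = 153
l(u, k) = 612 (l(u, k) = -(-4)*153 = -2*(-306) = 612)
(-216513 - 97437) + l(-217, -400) = (-216513 - 97437) + 612 = -313950 + 612 = -313338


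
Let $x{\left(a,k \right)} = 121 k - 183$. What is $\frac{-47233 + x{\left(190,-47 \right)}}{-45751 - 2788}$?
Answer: $\frac{53103}{48539} \approx 1.094$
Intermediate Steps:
$x{\left(a,k \right)} = -183 + 121 k$
$\frac{-47233 + x{\left(190,-47 \right)}}{-45751 - 2788} = \frac{-47233 + \left(-183 + 121 \left(-47\right)\right)}{-45751 - 2788} = \frac{-47233 - 5870}{-48539} = \left(-47233 - 5870\right) \left(- \frac{1}{48539}\right) = \left(-53103\right) \left(- \frac{1}{48539}\right) = \frac{53103}{48539}$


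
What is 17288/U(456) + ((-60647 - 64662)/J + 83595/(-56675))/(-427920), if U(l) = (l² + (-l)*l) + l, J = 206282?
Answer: 240246879796109329/6336913646735200 ≈ 37.912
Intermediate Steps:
U(l) = l (U(l) = (l² - l²) + l = 0 + l = l)
17288/U(456) + ((-60647 - 64662)/J + 83595/(-56675))/(-427920) = 17288/456 + ((-60647 - 64662)/206282 + 83595/(-56675))/(-427920) = 17288*(1/456) + (-125309*1/206282 + 83595*(-1/56675))*(-1/427920) = 2161/57 + (-125309/206282 - 16719/11335)*(-1/427920) = 2161/57 - 4869206273/2338206470*(-1/427920) = 2161/57 + 4869206273/1000565312642400 = 240246879796109329/6336913646735200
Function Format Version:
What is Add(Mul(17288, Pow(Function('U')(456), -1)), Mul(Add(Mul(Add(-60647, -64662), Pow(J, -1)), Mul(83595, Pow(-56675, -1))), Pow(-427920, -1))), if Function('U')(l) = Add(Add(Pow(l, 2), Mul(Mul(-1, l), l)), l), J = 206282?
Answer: Rational(240246879796109329, 6336913646735200) ≈ 37.912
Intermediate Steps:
Function('U')(l) = l (Function('U')(l) = Add(Add(Pow(l, 2), Mul(-1, Pow(l, 2))), l) = Add(0, l) = l)
Add(Mul(17288, Pow(Function('U')(456), -1)), Mul(Add(Mul(Add(-60647, -64662), Pow(J, -1)), Mul(83595, Pow(-56675, -1))), Pow(-427920, -1))) = Add(Mul(17288, Pow(456, -1)), Mul(Add(Mul(Add(-60647, -64662), Pow(206282, -1)), Mul(83595, Pow(-56675, -1))), Pow(-427920, -1))) = Add(Mul(17288, Rational(1, 456)), Mul(Add(Mul(-125309, Rational(1, 206282)), Mul(83595, Rational(-1, 56675))), Rational(-1, 427920))) = Add(Rational(2161, 57), Mul(Add(Rational(-125309, 206282), Rational(-16719, 11335)), Rational(-1, 427920))) = Add(Rational(2161, 57), Mul(Rational(-4869206273, 2338206470), Rational(-1, 427920))) = Add(Rational(2161, 57), Rational(4869206273, 1000565312642400)) = Rational(240246879796109329, 6336913646735200)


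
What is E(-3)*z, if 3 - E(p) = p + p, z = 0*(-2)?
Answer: 0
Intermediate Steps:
z = 0
E(p) = 3 - 2*p (E(p) = 3 - (p + p) = 3 - 2*p)
E(-3)*z = (3 - 2*(-3))*0 = (3 + 6)*0 = 9*0 = 0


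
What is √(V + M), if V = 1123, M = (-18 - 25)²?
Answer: 2*√743 ≈ 54.516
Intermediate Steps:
M = 1849 (M = (-43)² = 1849)
√(V + M) = √(1123 + 1849) = √2972 = 2*√743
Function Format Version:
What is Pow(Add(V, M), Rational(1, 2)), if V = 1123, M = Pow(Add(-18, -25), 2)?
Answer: Mul(2, Pow(743, Rational(1, 2))) ≈ 54.516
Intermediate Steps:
M = 1849 (M = Pow(-43, 2) = 1849)
Pow(Add(V, M), Rational(1, 2)) = Pow(Add(1123, 1849), Rational(1, 2)) = Pow(2972, Rational(1, 2)) = Mul(2, Pow(743, Rational(1, 2)))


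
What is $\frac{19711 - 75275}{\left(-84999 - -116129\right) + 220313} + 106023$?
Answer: $\frac{26658685625}{251443} \approx 1.0602 \cdot 10^{5}$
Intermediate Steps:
$\frac{19711 - 75275}{\left(-84999 - -116129\right) + 220313} + 106023 = - \frac{55564}{\left(-84999 + 116129\right) + 220313} + 106023 = - \frac{55564}{31130 + 220313} + 106023 = - \frac{55564}{251443} + 106023 = \frac{26658685625}{251443}$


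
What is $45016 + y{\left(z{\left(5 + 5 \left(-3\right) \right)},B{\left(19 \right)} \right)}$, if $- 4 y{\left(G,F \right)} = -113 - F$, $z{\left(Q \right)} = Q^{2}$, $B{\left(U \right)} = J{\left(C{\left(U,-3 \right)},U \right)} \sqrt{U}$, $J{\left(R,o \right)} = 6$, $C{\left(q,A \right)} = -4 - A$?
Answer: $\frac{180177}{4} + \frac{3 \sqrt{19}}{2} \approx 45051.0$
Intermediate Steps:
$B{\left(U \right)} = 6 \sqrt{U}$
$y{\left(G,F \right)} = \frac{113}{4} + \frac{F}{4}$ ($y{\left(G,F \right)} = - \frac{-113 - F}{4} = \frac{113}{4} + \frac{F}{4}$)
$45016 + y{\left(z{\left(5 + 5 \left(-3\right) \right)},B{\left(19 \right)} \right)} = 45016 + \left(\frac{113}{4} + \frac{6 \sqrt{19}}{4}\right) = 45016 + \left(\frac{113}{4} + \frac{3 \sqrt{19}}{2}\right) = \frac{180177}{4} + \frac{3 \sqrt{19}}{2}$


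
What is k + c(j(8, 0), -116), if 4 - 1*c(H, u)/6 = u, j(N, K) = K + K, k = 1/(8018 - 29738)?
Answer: 15638399/21720 ≈ 720.00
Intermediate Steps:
k = -1/21720 (k = 1/(-21720) = -1/21720 ≈ -4.6041e-5)
j(N, K) = 2*K
c(H, u) = 24 - 6*u
k + c(j(8, 0), -116) = -1/21720 + (24 - 6*(-116)) = -1/21720 + (24 + 696) = -1/21720 + 720 = 15638399/21720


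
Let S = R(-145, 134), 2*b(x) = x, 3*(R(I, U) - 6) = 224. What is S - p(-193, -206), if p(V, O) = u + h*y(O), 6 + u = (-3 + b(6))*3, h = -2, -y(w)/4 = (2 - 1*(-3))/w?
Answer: 26840/309 ≈ 86.861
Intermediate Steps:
R(I, U) = 242/3 (R(I, U) = 6 + (1/3)*224 = 6 + 224/3 = 242/3)
b(x) = x/2
y(w) = -20/w (y(w) = -4*(2 - 1*(-3))/w = -4*(2 + 3)/w = -20/w)
S = 242/3 ≈ 80.667
u = -6 (u = -6 + (-3 + (1/2)*6)*3 = -6 + (-3 + 3)*3 = -6 + 0*3 = -6 + 0 = -6)
p(V, O) = -6 + 40/O (p(V, O) = -6 - (-40)/O = -6 + 40/O)
S - p(-193, -206) = 242/3 - (-6 + 40/(-206)) = 242/3 - (-6 + 40*(-1/206)) = 242/3 - (-6 - 20/103) = 242/3 - 1*(-638/103) = 242/3 + 638/103 = 26840/309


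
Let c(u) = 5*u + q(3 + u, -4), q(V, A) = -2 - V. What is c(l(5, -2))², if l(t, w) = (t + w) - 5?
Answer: 169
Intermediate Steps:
l(t, w) = -5 + t + w
c(u) = -5 + 4*u (c(u) = 5*u + (-2 - (3 + u)) = 5*u + (-2 + (-3 - u)) = 5*u + (-5 - u) = -5 + 4*u)
c(l(5, -2))² = (-5 + 4*(-5 + 5 - 2))² = (-5 + 4*(-2))² = (-5 - 8)² = (-13)² = 169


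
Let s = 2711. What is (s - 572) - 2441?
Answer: -302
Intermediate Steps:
(s - 572) - 2441 = (2711 - 572) - 2441 = 2139 - 2441 = -302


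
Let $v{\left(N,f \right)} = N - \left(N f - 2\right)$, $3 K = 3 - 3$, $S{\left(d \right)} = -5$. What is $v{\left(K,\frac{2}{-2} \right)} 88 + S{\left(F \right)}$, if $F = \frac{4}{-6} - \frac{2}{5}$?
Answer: $171$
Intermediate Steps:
$F = - \frac{16}{15}$ ($F = 4 \left(- \frac{1}{6}\right) - \frac{2}{5} = - \frac{2}{3} - \frac{2}{5} = - \frac{16}{15} \approx -1.0667$)
$K = 0$ ($K = \frac{3 - 3}{3} = \frac{1}{3} \cdot 0 = 0$)
$v{\left(N,f \right)} = 2 + N - N f$ ($v{\left(N,f \right)} = N - \left(-2 + N f\right) = 2 + N - N f$)
$v{\left(K,\frac{2}{-2} \right)} 88 + S{\left(F \right)} = \left(2 + 0 - 0 \frac{2}{-2}\right) 88 - 5 = \left(2 + 0 - 0 \cdot 2 \left(- \frac{1}{2}\right)\right) 88 - 5 = \left(2 + 0 - 0 \left(-1\right)\right) 88 - 5 = \left(2 + 0 + 0\right) 88 - 5 = 2 \cdot 88 - 5 = 176 - 5 = 171$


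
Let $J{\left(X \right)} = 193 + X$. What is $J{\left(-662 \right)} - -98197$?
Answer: $97728$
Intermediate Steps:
$J{\left(-662 \right)} - -98197 = \left(193 - 662\right) - -98197 = -469 + 98197 = 97728$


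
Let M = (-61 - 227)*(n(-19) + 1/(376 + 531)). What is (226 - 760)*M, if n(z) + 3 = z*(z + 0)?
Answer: 49937338944/907 ≈ 5.5058e+7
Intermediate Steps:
n(z) = -3 + z**2 (n(z) = -3 + z*(z + 0) = -3 + z*z = -3 + z**2)
M = -93515616/907 (M = (-61 - 227)*((-3 + (-19)**2) + 1/(376 + 531)) = -288*((-3 + 361) + 1/907) = -288*(358 + 1/907) = -288*324707/907 = -93515616/907 ≈ -1.0310e+5)
(226 - 760)*M = (226 - 760)*(-93515616/907) = -534*(-93515616/907) = 49937338944/907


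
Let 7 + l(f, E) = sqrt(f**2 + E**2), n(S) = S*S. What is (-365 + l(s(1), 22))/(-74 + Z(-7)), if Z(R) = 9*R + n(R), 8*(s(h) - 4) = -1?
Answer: 93/22 - sqrt(31937)/704 ≈ 3.9734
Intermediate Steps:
n(S) = S**2
s(h) = 31/8 (s(h) = 4 + (1/8)*(-1) = 4 - 1/8 = 31/8)
l(f, E) = -7 + sqrt(E**2 + f**2) (l(f, E) = -7 + sqrt(f**2 + E**2) = -7 + sqrt(E**2 + f**2))
Z(R) = R**2 + 9*R (Z(R) = 9*R + R**2 = R**2 + 9*R)
(-365 + l(s(1), 22))/(-74 + Z(-7)) = (-365 + (-7 + sqrt(22**2 + (31/8)**2)))/(-74 - 7*(9 - 7)) = (-365 + (-7 + sqrt(484 + 961/64)))/(-74 - 7*2) = (-365 + (-7 + sqrt(31937/64)))/(-74 - 14) = (-365 + (-7 + sqrt(31937)/8))/(-88) = (-372 + sqrt(31937)/8)*(-1/88) = 93/22 - sqrt(31937)/704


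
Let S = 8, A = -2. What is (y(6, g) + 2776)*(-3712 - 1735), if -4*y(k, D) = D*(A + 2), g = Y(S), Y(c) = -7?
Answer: -15120872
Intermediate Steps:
g = -7
y(k, D) = 0 (y(k, D) = -D*(-2 + 2)/4 = -D*0/4 = -¼*0 = 0)
(y(6, g) + 2776)*(-3712 - 1735) = (0 + 2776)*(-3712 - 1735) = 2776*(-5447) = -15120872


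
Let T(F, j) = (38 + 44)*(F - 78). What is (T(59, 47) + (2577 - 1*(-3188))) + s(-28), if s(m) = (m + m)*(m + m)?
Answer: 7343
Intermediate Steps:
T(F, j) = -6396 + 82*F (T(F, j) = 82*(-78 + F) = -6396 + 82*F)
s(m) = 4*m**2 (s(m) = (2*m)*(2*m) = 4*m**2)
(T(59, 47) + (2577 - 1*(-3188))) + s(-28) = ((-6396 + 82*59) + (2577 - 1*(-3188))) + 4*(-28)**2 = ((-6396 + 4838) + (2577 + 3188)) + 4*784 = (-1558 + 5765) + 3136 = 4207 + 3136 = 7343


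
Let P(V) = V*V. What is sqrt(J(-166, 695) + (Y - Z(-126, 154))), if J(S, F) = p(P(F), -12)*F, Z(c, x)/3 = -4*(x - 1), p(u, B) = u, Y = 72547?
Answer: sqrt(335776758) ≈ 18324.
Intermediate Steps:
P(V) = V**2
Z(c, x) = 12 - 12*x (Z(c, x) = 3*(-4*(x - 1)) = 3*(-4*(-1 + x)) = 3*(4 - 4*x) = 12 - 12*x)
J(S, F) = F**3 (J(S, F) = F**2*F = F**3)
sqrt(J(-166, 695) + (Y - Z(-126, 154))) = sqrt(695**3 + (72547 - (12 - 12*154))) = sqrt(335702375 + (72547 - (12 - 1848))) = sqrt(335702375 + (72547 - 1*(-1836))) = sqrt(335702375 + (72547 + 1836)) = sqrt(335702375 + 74383) = sqrt(335776758)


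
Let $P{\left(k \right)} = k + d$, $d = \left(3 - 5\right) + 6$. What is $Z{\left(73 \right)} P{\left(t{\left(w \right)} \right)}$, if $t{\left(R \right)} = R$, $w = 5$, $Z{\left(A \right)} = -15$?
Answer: $-135$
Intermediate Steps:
$d = 4$ ($d = -2 + 6 = 4$)
$P{\left(k \right)} = 4 + k$ ($P{\left(k \right)} = k + 4 = 4 + k$)
$Z{\left(73 \right)} P{\left(t{\left(w \right)} \right)} = - 15 \left(4 + 5\right) = \left(-15\right) 9 = -135$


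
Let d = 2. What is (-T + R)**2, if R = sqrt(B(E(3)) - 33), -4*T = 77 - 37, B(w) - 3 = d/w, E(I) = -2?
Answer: (10 + I*sqrt(31))**2 ≈ 69.0 + 111.36*I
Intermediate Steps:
B(w) = 3 + 2/w
T = -10 (T = -(77 - 37)/4 = -1/4*40 = -10)
R = I*sqrt(31) (R = sqrt((3 + 2/(-2)) - 33) = sqrt((3 + 2*(-1/2)) - 33) = sqrt((3 - 1) - 33) = sqrt(2 - 33) = sqrt(-31) = I*sqrt(31) ≈ 5.5678*I)
(-T + R)**2 = (-1*(-10) + I*sqrt(31))**2 = (10 + I*sqrt(31))**2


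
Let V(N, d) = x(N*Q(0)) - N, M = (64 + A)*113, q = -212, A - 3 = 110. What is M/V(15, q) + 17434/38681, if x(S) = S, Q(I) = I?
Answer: -257799057/193405 ≈ -1332.9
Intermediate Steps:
A = 113 (A = 3 + 110 = 113)
M = 20001 (M = (64 + 113)*113 = 177*113 = 20001)
V(N, d) = -N (V(N, d) = N*0 - N = 0 - N = -N)
M/V(15, q) + 17434/38681 = 20001/((-1*15)) + 17434/38681 = 20001/(-15) + 17434*(1/38681) = 20001*(-1/15) + 17434/38681 = -6667/5 + 17434/38681 = -257799057/193405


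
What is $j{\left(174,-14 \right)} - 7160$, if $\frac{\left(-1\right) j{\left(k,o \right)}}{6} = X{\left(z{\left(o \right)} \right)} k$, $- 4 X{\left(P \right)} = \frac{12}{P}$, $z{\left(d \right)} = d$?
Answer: $- \frac{51686}{7} \approx -7383.7$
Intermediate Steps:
$X{\left(P \right)} = - \frac{3}{P}$ ($X{\left(P \right)} = - \frac{12 \frac{1}{P}}{4} = - \frac{3}{P}$)
$j{\left(k,o \right)} = \frac{18 k}{o}$ ($j{\left(k,o \right)} = - 6 - \frac{3}{o} k = - 6 \left(- \frac{3 k}{o}\right) = \frac{18 k}{o}$)
$j{\left(174,-14 \right)} - 7160 = 18 \cdot 174 \frac{1}{-14} - 7160 = 18 \cdot 174 \left(- \frac{1}{14}\right) - 7160 = - \frac{1566}{7} - 7160 = - \frac{51686}{7}$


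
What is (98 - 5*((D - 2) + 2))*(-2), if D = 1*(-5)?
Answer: -246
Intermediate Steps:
D = -5
(98 - 5*((D - 2) + 2))*(-2) = (98 - 5*((-5 - 2) + 2))*(-2) = (98 - 5*(-7 + 2))*(-2) = (98 - 5*(-5))*(-2) = (98 + 25)*(-2) = 123*(-2) = -246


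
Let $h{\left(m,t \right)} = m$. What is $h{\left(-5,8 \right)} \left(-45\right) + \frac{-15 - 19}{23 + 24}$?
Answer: $\frac{10541}{47} \approx 224.28$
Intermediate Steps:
$h{\left(-5,8 \right)} \left(-45\right) + \frac{-15 - 19}{23 + 24} = \left(-5\right) \left(-45\right) + \frac{-15 - 19}{23 + 24} = 225 - \frac{34}{47} = \frac{10541}{47}$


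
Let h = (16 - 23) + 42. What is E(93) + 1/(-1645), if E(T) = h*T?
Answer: 5354474/1645 ≈ 3255.0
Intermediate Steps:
h = 35 (h = -7 + 42 = 35)
E(T) = 35*T
E(93) + 1/(-1645) = 35*93 + 1/(-1645) = 3255 - 1/1645 = 5354474/1645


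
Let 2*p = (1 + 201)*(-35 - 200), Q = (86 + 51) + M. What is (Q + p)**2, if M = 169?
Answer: 548918041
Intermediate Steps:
Q = 306 (Q = (86 + 51) + 169 = 137 + 169 = 306)
p = -23735 (p = ((1 + 201)*(-35 - 200))/2 = (202*(-235))/2 = (1/2)*(-47470) = -23735)
(Q + p)**2 = (306 - 23735)**2 = (-23429)**2 = 548918041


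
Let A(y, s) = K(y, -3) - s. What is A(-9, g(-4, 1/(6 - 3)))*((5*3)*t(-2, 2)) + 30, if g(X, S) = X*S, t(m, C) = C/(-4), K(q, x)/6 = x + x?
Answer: 290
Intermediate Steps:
K(q, x) = 12*x (K(q, x) = 6*(x + x) = 6*(2*x) = 12*x)
t(m, C) = -C/4 (t(m, C) = C*(-1/4) = -C/4)
g(X, S) = S*X
A(y, s) = -36 - s (A(y, s) = 12*(-3) - s = -36 - s)
A(-9, g(-4, 1/(6 - 3)))*((5*3)*t(-2, 2)) + 30 = (-36 - (-4)/(6 - 3))*((5*3)*(-1/4*2)) + 30 = (-36 - (-4)/3)*(15*(-1/2)) + 30 = (-36 - (-4)/3)*(-15/2) + 30 = (-36 - 1*(-4/3))*(-15/2) + 30 = (-36 + 4/3)*(-15/2) + 30 = -104/3*(-15/2) + 30 = 260 + 30 = 290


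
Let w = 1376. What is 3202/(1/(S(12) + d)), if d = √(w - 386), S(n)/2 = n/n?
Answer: 6404 + 9606*√110 ≈ 1.0715e+5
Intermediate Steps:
S(n) = 2 (S(n) = 2*(n/n) = 2*1 = 2)
d = 3*√110 (d = √(1376 - 386) = √990 = 3*√110 ≈ 31.464)
3202/(1/(S(12) + d)) = 3202/(1/(2 + 3*√110)) = 3202*(2 + 3*√110) = 6404 + 9606*√110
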